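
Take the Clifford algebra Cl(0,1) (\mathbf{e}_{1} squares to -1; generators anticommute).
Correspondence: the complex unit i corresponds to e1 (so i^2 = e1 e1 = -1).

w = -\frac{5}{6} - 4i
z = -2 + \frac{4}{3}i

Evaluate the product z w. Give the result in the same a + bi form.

In blades: z = -2 + \frac{4}{3} e_{1}, w = -\frac{5}{6} - 4 e_{1}.
Distribute z over w term by term (generator squares from the signature, products reordered to ascending indices): (-2)*w = \frac{5}{3} + 8 e_{1}; (\frac{4}{3} e_{1})*w = \frac{16}{3} - \frac{10}{9} e_{1}.
Sum: 7 + \frac{62}{9} e_{1}; translating back through the correspondence:
Answer: 7 + \frac{62}{9}i


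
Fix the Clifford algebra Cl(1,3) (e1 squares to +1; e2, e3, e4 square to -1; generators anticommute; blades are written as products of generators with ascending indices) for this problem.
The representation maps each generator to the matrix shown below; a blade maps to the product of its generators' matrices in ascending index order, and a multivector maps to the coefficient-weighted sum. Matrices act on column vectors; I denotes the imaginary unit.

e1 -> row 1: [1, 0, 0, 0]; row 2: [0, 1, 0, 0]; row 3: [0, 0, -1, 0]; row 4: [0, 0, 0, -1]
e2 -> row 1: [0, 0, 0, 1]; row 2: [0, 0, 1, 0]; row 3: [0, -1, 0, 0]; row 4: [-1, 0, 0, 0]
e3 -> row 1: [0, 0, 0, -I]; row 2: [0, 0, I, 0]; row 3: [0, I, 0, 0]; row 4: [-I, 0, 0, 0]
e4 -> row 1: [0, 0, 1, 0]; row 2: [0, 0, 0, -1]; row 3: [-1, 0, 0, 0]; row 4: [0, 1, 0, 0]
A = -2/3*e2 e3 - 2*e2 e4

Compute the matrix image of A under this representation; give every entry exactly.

Bivector images (products of the table entries): rho(e2 e3) = rho(e2)rho(e3) = row 1: [-I, 0, 0, 0]; row 2: [0, I, 0, 0]; row 3: [0, 0, -I, 0]; row 4: [0, 0, 0, I]; rho(e2 e4) = rho(e2)rho(e4) = row 1: [0, 1, 0, 0]; row 2: [-1, 0, 0, 0]; row 3: [0, 0, 0, 1]; row 4: [0, 0, -1, 0].
M = (-2/3)*rho(e2 e3) + (-2)*rho(e2 e4), summed entrywise:
Answer: row 1: [2*I/3, -2, 0, 0]; row 2: [2, -2*I/3, 0, 0]; row 3: [0, 0, 2*I/3, -2]; row 4: [0, 0, 2, -2*I/3]


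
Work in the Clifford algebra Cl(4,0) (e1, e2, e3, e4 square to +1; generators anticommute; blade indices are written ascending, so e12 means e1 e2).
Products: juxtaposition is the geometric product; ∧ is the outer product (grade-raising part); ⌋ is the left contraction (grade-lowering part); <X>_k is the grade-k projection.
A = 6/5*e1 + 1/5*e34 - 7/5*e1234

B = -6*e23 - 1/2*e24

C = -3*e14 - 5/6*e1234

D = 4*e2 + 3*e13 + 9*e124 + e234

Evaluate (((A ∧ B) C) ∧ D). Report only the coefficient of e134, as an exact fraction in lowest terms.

step 1: -36/5*e123 - 3/5*e124
step 2: 9/5*e2 + 1/2*e3 - 6*e4 + 108/5*e234
step 3: -2*e23 + 24*e24 - 27/5*e123 - 18*e134 + 9/2*e1234
Answer: -18


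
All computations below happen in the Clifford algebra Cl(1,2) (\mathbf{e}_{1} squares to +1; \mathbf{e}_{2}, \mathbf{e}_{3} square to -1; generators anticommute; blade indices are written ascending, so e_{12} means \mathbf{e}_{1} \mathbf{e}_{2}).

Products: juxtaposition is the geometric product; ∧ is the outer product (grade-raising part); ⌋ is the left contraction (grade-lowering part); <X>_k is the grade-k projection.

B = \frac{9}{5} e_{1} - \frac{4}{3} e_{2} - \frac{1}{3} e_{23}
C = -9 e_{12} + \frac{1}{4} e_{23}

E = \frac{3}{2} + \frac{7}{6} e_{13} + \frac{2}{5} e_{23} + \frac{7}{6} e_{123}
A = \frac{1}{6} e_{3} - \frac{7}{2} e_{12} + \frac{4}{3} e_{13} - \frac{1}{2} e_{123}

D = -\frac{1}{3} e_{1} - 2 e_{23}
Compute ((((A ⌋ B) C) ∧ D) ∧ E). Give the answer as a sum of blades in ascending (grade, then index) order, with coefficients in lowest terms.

step 1: -\frac{1}{18} e_{2}
step 2: \frac{1}{2} e_{1} + \frac{1}{72} e_{3}
step 3: \frac{1}{216} e_{13} - e_{123}
step 4: \frac{1}{144} e_{13} - \frac{3}{2} e_{123}
Answer: \frac{1}{144} e_{13} - \frac{3}{2} e_{123}


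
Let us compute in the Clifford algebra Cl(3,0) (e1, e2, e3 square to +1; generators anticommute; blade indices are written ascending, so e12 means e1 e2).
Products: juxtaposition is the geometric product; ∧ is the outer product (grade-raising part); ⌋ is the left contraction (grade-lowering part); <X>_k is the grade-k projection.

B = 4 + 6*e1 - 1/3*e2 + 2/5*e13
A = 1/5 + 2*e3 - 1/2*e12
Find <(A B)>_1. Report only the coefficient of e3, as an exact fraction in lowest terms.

step 1: 4/5 + 17/30*e1 + 44/15*e2 + 8*e3 - 2*e12 - 298/25*e13 + 13/15*e23
step 2: 17/30*e1 + 44/15*e2 + 8*e3
Answer: 8


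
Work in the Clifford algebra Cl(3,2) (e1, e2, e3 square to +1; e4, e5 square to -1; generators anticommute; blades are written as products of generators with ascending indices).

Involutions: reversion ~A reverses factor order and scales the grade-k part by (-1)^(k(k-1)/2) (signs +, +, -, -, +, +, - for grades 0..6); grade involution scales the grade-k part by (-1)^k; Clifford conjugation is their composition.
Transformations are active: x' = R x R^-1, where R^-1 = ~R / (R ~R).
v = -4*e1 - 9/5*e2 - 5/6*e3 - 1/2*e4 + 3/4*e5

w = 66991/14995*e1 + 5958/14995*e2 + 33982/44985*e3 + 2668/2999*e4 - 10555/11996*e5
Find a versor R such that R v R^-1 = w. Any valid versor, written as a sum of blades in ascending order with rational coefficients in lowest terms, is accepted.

The midline construction: v and w both square to 68839/3600, so reflecting in their sum 7011/14995*e1 - 21033/14995*e2 - 2337/29990*e3 + 2337/5998*e4 - 779/5998*e5 exchanges them.
Answer: 7011/14995*e1 - 21033/14995*e2 - 2337/29990*e3 + 2337/5998*e4 - 779/5998*e5


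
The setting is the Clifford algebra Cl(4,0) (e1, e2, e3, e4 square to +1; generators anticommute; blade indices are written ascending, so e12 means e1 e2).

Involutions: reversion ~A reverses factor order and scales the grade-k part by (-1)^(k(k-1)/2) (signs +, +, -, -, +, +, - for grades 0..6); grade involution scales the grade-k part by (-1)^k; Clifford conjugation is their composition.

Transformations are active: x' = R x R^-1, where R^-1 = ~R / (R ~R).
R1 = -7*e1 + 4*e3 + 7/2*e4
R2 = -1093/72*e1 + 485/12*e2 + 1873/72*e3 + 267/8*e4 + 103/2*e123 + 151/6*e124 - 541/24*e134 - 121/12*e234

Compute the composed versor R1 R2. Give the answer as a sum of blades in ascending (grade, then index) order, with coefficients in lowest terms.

Distribute over the terms of R1 (each basis-blade product reordered to ascending indices, repeated generators contracted through their squares):
(-7*e1) R2 = 7651/72 - 3395/12*e12 - 13111/72*e13 - 1869/8*e14 - 721/2*e23 - 1057/6*e24 + 3787/24*e34 + 847/12*e1234
(4*e3) R2 = 1873/18 + 206*e12 + 1093/18*e13 + 541/6*e14 - 485/3*e23 + 121/3*e24 + 267/2*e34 + 302/3*e1234
(7/2*e4) R2 = 1869/16 + 1057/12*e12 - 3787/48*e13 + 7651/144*e14 - 847/24*e23 - 3395/24*e24 - 13111/144*e34 - 721/4*e1234
Summing the partial products and collecting blades:
Answer: 47107/144 + 67/6*e12 - 9613/48*e13 - 13007/144*e14 - 13379/24*e23 - 6655/24*e24 + 28835/144*e34 - 9*e1234


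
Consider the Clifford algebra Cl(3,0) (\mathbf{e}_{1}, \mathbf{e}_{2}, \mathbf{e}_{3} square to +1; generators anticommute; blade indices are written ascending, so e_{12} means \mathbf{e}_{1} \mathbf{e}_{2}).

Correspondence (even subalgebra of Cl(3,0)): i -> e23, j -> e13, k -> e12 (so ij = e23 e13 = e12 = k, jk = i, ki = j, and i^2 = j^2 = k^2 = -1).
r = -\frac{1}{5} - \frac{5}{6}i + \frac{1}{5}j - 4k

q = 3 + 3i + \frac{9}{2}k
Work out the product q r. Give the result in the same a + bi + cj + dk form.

In blades: q = 3 + \frac{9}{2} e_{12} + 3 e_{23}, r = -\frac{1}{5} - 4 e_{12} + \frac{1}{5} e_{13} - \frac{5}{6} e_{23}.
Distribute q over r term by term (generator squares from the signature, products reordered to ascending indices): (3)*r = -\frac{3}{5} - 12 e_{12} + \frac{3}{5} e_{13} - \frac{5}{2} e_{23}; (\frac{9}{2} e_{12})*r = 18 - \frac{9}{10} e_{12} - \frac{15}{4} e_{13} - \frac{9}{10} e_{23}; (3 e_{23})*r = \frac{5}{2} + \frac{3}{5} e_{12} + 12 e_{13} - \frac{3}{5} e_{23}.
Sum: \frac{199}{10} - \frac{123}{10} e_{12} + \frac{177}{20} e_{13} - 4 e_{23}; translating back through the correspondence:
Answer: \frac{199}{10} - 4i + \frac{177}{20}j - \frac{123}{10}k


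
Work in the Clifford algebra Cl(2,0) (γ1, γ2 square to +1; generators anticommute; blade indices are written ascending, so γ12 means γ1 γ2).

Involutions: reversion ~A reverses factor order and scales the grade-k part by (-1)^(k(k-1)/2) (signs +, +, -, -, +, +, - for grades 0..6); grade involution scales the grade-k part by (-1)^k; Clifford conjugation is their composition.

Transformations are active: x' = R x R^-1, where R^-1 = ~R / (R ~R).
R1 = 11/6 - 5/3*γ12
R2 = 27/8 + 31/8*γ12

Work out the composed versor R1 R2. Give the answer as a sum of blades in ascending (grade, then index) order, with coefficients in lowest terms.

Distribute over the terms of R1 (each basis-blade product reordered to ascending indices, repeated generators contracted through their squares):
(11/6) R2 = 99/16 + 341/48*γ12
(-5/3*γ12) R2 = 155/24 - 45/8*γ12
Summing the partial products and collecting blades:
Answer: 607/48 + 71/48*γ12


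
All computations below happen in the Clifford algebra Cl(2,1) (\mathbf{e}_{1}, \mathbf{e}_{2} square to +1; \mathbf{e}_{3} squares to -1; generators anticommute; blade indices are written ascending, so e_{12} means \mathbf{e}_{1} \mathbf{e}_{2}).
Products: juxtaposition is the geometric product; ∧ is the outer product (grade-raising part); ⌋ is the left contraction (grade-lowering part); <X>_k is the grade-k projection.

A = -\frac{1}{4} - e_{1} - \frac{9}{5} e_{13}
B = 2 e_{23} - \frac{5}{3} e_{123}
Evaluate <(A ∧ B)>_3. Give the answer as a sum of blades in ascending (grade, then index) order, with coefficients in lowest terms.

step 1: -\frac{1}{2} e_{23} - \frac{19}{12} e_{123}
step 2: -\frac{19}{12} e_{123}
Answer: -\frac{19}{12} e_{123}


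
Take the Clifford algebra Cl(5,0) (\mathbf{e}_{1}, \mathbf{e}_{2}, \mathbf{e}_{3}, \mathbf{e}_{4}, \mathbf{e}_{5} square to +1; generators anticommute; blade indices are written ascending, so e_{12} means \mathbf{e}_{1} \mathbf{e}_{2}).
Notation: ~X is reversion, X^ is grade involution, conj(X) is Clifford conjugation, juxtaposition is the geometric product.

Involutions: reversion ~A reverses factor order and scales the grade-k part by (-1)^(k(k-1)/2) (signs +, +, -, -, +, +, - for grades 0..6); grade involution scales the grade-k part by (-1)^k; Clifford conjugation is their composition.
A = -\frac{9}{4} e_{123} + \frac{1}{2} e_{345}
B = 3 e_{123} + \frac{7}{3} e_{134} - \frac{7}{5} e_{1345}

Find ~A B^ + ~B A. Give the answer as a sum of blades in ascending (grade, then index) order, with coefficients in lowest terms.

first term: \frac{27}{4} + \frac{7}{10} e_{1} + \frac{7}{6} e_{15} - \frac{21}{4} e_{24} - \frac{63}{20} e_{245} + \frac{3}{2} e_{1245}
second term: -\frac{27}{4} + \frac{7}{10} e_{1} + \frac{7}{6} e_{15} - \frac{21}{4} e_{24} + \frac{63}{20} e_{245} - \frac{3}{2} e_{1245}
Answer: \frac{7}{5} e_{1} + \frac{7}{3} e_{15} - \frac{21}{2} e_{24}


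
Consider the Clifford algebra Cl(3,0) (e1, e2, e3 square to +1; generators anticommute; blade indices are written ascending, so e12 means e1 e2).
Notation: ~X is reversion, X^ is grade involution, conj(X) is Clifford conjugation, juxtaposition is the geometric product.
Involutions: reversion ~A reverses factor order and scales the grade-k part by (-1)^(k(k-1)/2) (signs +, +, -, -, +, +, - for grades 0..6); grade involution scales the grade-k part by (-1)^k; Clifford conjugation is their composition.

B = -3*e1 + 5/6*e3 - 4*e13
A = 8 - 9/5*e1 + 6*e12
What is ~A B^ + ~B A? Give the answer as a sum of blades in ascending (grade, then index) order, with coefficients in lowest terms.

first term: -27/5 + 24*e1 + 18*e2 + 8/15*e3 - 61/2*e13 - 24*e23 + 5*e123
second term: 27/5 - 24*e1 - 18*e2 + 208/15*e3 + 67/2*e13 + 24*e23 + 5*e123
Answer: 72/5*e3 + 3*e13 + 10*e123


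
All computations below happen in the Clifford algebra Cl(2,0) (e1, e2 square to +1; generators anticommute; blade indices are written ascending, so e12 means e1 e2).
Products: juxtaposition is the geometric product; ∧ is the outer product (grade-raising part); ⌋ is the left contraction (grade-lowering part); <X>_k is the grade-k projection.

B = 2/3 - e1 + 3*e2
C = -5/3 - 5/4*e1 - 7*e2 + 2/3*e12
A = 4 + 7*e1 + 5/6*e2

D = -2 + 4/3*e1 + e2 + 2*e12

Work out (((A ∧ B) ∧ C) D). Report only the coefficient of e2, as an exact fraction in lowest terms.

step 1: 8/3 + 2/3*e1 + 113/9*e2 + 131/6*e12
step 2: -40/9 - 40/9*e1 - 1069/27*e2 - 283/12*e12
step 3: 569/54 + 6325/108*e1 + 2627/27*e2 + 14033/162*e12
Answer: 2627/27


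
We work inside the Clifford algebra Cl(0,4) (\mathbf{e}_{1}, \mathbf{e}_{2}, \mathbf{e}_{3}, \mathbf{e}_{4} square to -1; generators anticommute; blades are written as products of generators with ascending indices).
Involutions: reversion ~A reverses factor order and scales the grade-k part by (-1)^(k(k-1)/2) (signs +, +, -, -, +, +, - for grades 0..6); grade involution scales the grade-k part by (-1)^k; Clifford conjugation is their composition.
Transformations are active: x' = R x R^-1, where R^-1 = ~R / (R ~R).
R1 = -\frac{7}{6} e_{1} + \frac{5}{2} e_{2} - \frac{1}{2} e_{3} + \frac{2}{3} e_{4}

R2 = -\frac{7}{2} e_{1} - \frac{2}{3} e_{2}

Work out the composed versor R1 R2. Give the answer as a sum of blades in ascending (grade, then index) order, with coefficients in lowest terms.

Distribute over the terms of R2 (each basis-blade product reordered to ascending indices, repeated generators contracted through their squares):
R1 (-\frac{7}{2} e_{1}) = -\frac{49}{12} + \frac{35}{4} e_{1} e_{2} - \frac{7}{4} e_{1} e_{3} + \frac{7}{3} e_{1} e_{4}
R1 (-\frac{2}{3} e_{2}) = \frac{5}{3} + \frac{7}{9} e_{1} e_{2} - \frac{1}{3} e_{2} e_{3} + \frac{4}{9} e_{2} e_{4}
Summing the partial products and collecting blades:
Answer: -\frac{29}{12} + \frac{343}{36} e_{1} e_{2} - \frac{7}{4} e_{1} e_{3} + \frac{7}{3} e_{1} e_{4} - \frac{1}{3} e_{2} e_{3} + \frac{4}{9} e_{2} e_{4}


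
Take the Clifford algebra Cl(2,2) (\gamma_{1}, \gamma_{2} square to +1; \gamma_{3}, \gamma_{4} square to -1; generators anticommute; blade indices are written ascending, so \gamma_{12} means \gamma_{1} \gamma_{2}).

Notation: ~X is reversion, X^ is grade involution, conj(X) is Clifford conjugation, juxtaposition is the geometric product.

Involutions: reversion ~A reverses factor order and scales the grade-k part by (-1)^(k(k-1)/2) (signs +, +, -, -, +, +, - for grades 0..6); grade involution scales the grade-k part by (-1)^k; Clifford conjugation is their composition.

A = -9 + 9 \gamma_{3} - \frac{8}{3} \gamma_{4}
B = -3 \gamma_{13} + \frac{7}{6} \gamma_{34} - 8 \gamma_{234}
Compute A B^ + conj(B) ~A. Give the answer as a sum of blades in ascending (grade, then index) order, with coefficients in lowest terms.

first term: -27 \gamma_{1} - \frac{28}{9} \gamma_{3} - \frac{21}{2} \gamma_{4} + 27 \gamma_{13} + \frac{64}{3} \gamma_{23} + 72 \gamma_{24} - \frac{21}{2} \gamma_{34} + 8 \gamma_{134} - 72 \gamma_{234}
second term: -27 \gamma_{1} - \frac{28}{9} \gamma_{3} - \frac{21}{2} \gamma_{4} - 27 \gamma_{13} - \frac{64}{3} \gamma_{23} - 72 \gamma_{24} + \frac{21}{2} \gamma_{34} - 8 \gamma_{134} + 72 \gamma_{234}
Answer: -54 \gamma_{1} - \frac{56}{9} \gamma_{3} - 21 \gamma_{4}


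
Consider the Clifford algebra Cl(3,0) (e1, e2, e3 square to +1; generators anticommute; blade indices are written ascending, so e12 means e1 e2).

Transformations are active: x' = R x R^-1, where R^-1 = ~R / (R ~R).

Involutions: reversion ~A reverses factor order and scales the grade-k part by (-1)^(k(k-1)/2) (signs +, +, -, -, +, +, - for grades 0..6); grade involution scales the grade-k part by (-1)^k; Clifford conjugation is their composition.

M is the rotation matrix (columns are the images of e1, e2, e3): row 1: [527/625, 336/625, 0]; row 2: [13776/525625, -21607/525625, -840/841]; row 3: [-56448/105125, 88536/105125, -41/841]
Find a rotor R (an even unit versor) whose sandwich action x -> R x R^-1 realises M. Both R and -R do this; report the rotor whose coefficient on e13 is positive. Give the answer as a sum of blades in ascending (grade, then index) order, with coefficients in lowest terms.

Method: write R = a + b12*e12 + b13*e13 + b23*e23 with a^2 + b12^2 + b13^2 + b23^2 = 1 (so R^-1 = ~R). Expanding the columns R e_j ~R gives tr M = 4a^2 - 1 and, from the antisymmetric part, M21 - M12 = -4a*b12, M13 - M31 = 4a*b13, M32 - M23 = -4a*b23.
Here tr M = 15839/21025, so a^2 = (1 + tr M)/4 = 9216/21025 and a = ±96/145. Taking a = 96/145: M21 - M12 = -10752/21025, M13 - M31 = 56448/105125, M32 - M23 = 193536/105125, giving b12 = 28/145, b13 = 147/725, b23 = -504/725, i.e. R = 96/145 + 28/145*e12 + 147/725*e13 - 504/725*e23.
Its e13 coefficient is already positive.
Answer: 96/145 + 28/145*e12 + 147/725*e13 - 504/725*e23. Recall the cover is two-to-one: with M of trace 15839/21025, both preimages act alike, and the stated e13 sign chooses the sheet.


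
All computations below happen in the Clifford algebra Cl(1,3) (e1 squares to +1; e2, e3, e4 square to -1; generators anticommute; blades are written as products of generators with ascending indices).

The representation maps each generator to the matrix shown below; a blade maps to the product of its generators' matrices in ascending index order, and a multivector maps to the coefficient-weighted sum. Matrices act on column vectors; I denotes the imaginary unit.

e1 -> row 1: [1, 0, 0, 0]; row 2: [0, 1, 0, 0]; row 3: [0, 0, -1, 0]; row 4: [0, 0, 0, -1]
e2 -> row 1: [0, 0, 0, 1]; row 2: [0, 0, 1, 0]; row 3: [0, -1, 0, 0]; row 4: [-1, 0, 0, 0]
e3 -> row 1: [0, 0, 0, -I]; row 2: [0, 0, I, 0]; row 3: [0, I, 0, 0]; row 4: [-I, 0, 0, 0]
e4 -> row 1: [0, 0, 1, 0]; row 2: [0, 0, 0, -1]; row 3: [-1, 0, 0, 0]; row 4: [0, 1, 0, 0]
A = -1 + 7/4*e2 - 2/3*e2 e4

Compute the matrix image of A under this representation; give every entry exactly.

Bivector images (products of the table entries): rho(e2 e4) = rho(e2)rho(e4) = row 1: [0, 1, 0, 0]; row 2: [-1, 0, 0, 0]; row 3: [0, 0, 0, 1]; row 4: [0, 0, -1, 0].
M = (-1)*1 + (7/4)*rho(e2) + (-2/3)*rho(e2 e4), summed entrywise (1 is the identity matrix):
Answer: row 1: [-1, -2/3, 0, 7/4]; row 2: [2/3, -1, 7/4, 0]; row 3: [0, -7/4, -1, -2/3]; row 4: [-7/4, 0, 2/3, -1]


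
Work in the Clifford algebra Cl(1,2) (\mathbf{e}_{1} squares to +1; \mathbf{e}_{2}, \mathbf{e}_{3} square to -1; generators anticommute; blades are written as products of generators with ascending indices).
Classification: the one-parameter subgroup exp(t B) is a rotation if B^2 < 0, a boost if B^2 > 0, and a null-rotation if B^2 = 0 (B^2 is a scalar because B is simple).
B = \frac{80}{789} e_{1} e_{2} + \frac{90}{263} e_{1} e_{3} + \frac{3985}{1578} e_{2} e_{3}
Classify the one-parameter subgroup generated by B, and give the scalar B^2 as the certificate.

B^2 term by term: the squares give (\frac{80}{789})^2*(e_{1} e_{2})^2 + (\frac{90}{263})^2*(e_{1} e_{3})^2 + (\frac{3985}{1578})^2*(e_{2} e_{3})^2 = \frac{6400}{622521}*(+1) + \frac{8100}{69169}*(+1) + \frac{15880225}{2490084}*(-1) = -\frac{25}{4} (each basis 2-blade squares to minus the product of its generators' squares); cross terms between blades sharing an index anticommute and cancel. So B^2 = -\frac{25}{4}.
Answer: rotation, certificate B^2 = -\frac{25}{4}. Key observation: B^2 = -\frac{25}{4} is a conjugation invariant, so its sign decides the class regardless of the surface form of B.


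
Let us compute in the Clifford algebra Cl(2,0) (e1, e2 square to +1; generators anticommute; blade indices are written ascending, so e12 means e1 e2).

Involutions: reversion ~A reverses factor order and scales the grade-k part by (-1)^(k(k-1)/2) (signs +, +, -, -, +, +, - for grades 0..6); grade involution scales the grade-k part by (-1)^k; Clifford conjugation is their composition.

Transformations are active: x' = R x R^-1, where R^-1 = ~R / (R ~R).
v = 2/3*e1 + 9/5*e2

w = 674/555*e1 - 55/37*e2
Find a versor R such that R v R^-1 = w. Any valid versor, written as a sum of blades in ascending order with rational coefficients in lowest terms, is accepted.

Construction: equal norms (both 829/225) license R = v + w = 348/185*e1 + 58/185*e2 — nothing changes along that direction, while (v - w)/2 changes sign, so v maps onto w.
Answer: 348/185*e1 + 58/185*e2


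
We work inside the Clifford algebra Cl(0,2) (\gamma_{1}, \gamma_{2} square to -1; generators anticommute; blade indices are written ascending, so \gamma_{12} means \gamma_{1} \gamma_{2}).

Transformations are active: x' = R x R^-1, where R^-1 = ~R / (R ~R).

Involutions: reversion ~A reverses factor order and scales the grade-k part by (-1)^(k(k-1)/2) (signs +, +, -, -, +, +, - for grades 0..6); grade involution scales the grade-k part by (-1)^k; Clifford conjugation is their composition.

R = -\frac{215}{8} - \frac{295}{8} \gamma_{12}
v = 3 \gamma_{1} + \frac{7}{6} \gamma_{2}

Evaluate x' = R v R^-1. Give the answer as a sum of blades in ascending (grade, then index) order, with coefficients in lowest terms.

~R = -\frac{215}{8} + \frac{295}{8} \gamma_{12}, and R ~R = \frac{66625}{32}, so R^-1 = ~R / (\frac{66625}{32}).
R v = -\frac{1805}{48} \gamma_{1} - \frac{6815}{48} \gamma_{2}
Answer: -\frac{32447}{15990} \gamma_{1} + \frac{6659}{2665} \gamma_{2}


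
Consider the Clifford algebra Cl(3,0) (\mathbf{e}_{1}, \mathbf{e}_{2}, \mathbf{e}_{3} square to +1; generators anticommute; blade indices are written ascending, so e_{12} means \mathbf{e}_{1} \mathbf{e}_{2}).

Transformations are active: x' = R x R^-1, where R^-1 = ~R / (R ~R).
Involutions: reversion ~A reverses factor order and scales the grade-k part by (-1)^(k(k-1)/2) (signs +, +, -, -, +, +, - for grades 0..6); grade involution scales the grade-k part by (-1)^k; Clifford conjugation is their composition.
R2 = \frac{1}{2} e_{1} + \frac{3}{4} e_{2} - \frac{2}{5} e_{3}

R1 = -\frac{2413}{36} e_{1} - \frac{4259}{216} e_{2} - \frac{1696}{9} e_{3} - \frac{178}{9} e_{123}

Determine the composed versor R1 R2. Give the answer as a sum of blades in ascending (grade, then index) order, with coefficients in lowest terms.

Distribute over the terms of R2 (each basis-blade product reordered to ascending indices, repeated generators contracted through their squares):
R1 (\frac{1}{2} e_{1}) = -\frac{2413}{72} + \frac{4259}{432} e_{12} + \frac{848}{9} e_{13} - \frac{89}{9} e_{23}
R1 (\frac{3}{4} e_{2}) = -\frac{4259}{288} - \frac{2413}{48} e_{12} + \frac{89}{6} e_{13} + \frac{424}{3} e_{23}
R1 (-\frac{2}{5} e_{3}) = \frac{3392}{45} + \frac{356}{45} e_{12} + \frac{2413}{90} e_{13} + \frac{4259}{540} e_{23}
Summing the partial products and collecting blades:
Answer: \frac{38989}{1440} - \frac{35101}{1080} e_{12} + \frac{2038}{15} e_{13} + \frac{75239}{540} e_{23}


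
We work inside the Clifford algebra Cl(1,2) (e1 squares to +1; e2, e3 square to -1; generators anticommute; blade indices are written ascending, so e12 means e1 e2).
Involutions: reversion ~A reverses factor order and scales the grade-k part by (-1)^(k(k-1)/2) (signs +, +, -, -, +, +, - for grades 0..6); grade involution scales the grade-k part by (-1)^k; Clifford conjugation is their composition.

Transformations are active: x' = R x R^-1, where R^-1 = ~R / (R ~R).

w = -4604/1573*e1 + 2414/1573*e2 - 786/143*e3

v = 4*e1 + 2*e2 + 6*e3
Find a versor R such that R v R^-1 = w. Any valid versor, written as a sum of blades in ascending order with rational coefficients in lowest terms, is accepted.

Sketch: the shared square -24 makes R = v + w = 1688/1573*e1 + 5560/1573*e2 + 72/143*e3 the natural versor; its sandwich fixes that direction, negates (v - w)/2, and sends v to w.
Answer: 1688/1573*e1 + 5560/1573*e2 + 72/143*e3


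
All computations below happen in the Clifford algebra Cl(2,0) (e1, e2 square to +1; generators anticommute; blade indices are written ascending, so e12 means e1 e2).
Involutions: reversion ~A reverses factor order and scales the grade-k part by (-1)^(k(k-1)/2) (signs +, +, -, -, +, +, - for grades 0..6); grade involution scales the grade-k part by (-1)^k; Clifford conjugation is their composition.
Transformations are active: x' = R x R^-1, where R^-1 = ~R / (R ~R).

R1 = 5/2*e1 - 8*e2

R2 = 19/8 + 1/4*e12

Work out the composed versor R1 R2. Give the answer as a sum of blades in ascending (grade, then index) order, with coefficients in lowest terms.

Distribute over the terms of R1 (each basis-blade product reordered to ascending indices, repeated generators contracted through their squares):
(5/2*e1) R2 = 95/16*e1 + 5/8*e2
(-8*e2) R2 = 2*e1 - 19*e2
Summing the partial products and collecting blades:
Answer: 127/16*e1 - 147/8*e2


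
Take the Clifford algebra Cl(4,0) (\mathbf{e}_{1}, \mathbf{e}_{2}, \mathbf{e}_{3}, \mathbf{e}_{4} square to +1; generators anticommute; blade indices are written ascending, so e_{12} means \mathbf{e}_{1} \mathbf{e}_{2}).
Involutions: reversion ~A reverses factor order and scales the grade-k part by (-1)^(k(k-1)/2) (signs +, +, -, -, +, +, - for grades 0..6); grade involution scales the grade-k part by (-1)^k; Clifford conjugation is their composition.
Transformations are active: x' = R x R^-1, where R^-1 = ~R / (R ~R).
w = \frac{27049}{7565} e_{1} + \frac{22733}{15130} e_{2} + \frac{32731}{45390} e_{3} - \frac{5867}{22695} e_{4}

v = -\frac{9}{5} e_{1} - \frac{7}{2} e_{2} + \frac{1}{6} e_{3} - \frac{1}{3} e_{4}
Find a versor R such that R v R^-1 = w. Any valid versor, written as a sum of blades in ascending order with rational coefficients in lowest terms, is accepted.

Here q(v) = q(w) = \frac{7033}{450}; the classical choice R = v + w = \frac{13432}{7565} e_{1} - \frac{15111}{7565} e_{2} + \frac{6716}{7565} e_{3} - \frac{13432}{22695} e_{4} then realises v -> w under the sandwich.
Answer: \frac{13432}{7565} e_{1} - \frac{15111}{7565} e_{2} + \frac{6716}{7565} e_{3} - \frac{13432}{22695} e_{4}


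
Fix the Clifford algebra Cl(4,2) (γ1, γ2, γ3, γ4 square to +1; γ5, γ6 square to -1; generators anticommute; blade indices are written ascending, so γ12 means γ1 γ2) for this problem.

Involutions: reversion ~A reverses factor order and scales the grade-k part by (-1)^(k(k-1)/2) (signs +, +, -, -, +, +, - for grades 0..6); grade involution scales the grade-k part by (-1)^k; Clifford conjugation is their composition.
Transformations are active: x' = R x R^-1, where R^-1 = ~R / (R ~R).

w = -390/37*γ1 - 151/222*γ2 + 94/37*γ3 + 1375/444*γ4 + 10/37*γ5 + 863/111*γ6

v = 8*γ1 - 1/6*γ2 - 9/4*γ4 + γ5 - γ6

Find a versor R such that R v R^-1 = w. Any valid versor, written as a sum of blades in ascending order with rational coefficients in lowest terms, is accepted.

Construction: equal norms (both 9661/144) license R = v + w = -94/37*γ1 - 94/111*γ2 + 94/37*γ3 + 94/111*γ4 + 47/37*γ5 + 752/111*γ6 — nothing changes along that direction, while (v - w)/2 changes sign, so v maps onto w.
Answer: -94/37*γ1 - 94/111*γ2 + 94/37*γ3 + 94/111*γ4 + 47/37*γ5 + 752/111*γ6


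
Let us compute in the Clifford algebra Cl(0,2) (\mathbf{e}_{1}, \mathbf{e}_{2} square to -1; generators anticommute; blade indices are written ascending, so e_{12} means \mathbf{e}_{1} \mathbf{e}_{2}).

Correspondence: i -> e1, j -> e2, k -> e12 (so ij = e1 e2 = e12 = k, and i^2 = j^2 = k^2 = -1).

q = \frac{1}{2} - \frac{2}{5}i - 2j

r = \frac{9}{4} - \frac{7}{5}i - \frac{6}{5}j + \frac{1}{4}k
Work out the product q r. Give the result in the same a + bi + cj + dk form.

In blades: q = \frac{1}{2} - \frac{2}{5} e_{1} - 2 e_{2}, r = \frac{9}{4} - \frac{7}{5} e_{1} - \frac{6}{5} e_{2} + \frac{1}{4} e_{12}.
Distribute q over r term by term (generator squares from the signature, products reordered to ascending indices): (\frac{1}{2})*r = \frac{9}{8} - \frac{7}{10} e_{1} - \frac{3}{5} e_{2} + \frac{1}{8} e_{12}; (-\frac{2}{5} e_{1})*r = -\frac{14}{25} - \frac{9}{10} e_{1} + \frac{1}{10} e_{2} + \frac{12}{25} e_{12}; (-2 e_{2})*r = -\frac{12}{5} - \frac{1}{2} e_{1} - \frac{9}{2} e_{2} - \frac{14}{5} e_{12}.
Sum: -\frac{367}{200} - \frac{21}{10} e_{1} - 5 e_{2} - \frac{439}{200} e_{12}; translating back through the correspondence:
Answer: -\frac{367}{200} - \frac{21}{10}i - 5j - \frac{439}{200}k


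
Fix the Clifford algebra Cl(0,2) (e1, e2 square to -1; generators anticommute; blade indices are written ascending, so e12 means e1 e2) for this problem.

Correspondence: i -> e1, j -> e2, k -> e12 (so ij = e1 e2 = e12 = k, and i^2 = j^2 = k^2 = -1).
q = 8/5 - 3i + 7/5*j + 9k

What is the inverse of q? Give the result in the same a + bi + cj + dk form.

In blades: q = 8/5 - 3*e1 + 7/5*e2 + 9*e12.
With qbar = 8/5 + 3*e1 - 7/5*e2 - 9*e12 (scalar fixed, mapped units negated), q qbar = 2363/25 (the sum of squared coefficients), so q^-1 = qbar / (2363/25) = 40/2363 + 75/2363*e1 - 35/2363*e2 - 225/2363*e12; translating back:
Answer: 40/2363 + 75/2363*i - 35/2363*j - 225/2363*k


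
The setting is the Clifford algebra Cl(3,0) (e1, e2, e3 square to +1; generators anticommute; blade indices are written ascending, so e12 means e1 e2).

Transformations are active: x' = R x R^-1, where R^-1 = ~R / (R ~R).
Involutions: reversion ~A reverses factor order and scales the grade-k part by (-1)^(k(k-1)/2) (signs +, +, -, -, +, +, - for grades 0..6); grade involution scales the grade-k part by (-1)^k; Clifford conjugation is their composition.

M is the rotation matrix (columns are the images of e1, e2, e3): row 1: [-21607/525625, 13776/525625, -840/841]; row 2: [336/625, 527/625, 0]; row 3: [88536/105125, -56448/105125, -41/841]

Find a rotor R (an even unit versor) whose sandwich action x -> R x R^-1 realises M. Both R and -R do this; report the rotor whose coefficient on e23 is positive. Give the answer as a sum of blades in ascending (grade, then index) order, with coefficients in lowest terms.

Method: write R = a + b12*e12 + b13*e13 + b23*e23 with a^2 + b12^2 + b13^2 + b23^2 = 1 (so R^-1 = ~R). Expanding the columns R e_j ~R gives tr M = 4a^2 - 1 and, from the antisymmetric part, M21 - M12 = -4a*b12, M13 - M31 = 4a*b13, M32 - M23 = -4a*b23.
Here tr M = 15839/21025, so a^2 = (1 + tr M)/4 = 9216/21025 and a = ±96/145. Taking a = 96/145: M21 - M12 = 10752/21025, M13 - M31 = -193536/105125, M32 - M23 = -56448/105125, giving b12 = -28/145, b13 = -504/725, b23 = 147/725, i.e. R = 96/145 - 28/145*e12 - 504/725*e13 + 147/725*e23.
Its e23 coefficient is already positive.
Answer: 96/145 - 28/145*e12 - 504/725*e13 + 147/725*e23. Why the constraint matters: R and -R act identically through the sandwich — M has trace 15839/21025 either way — so only the sign condition on e23 picks one of the two preimages.


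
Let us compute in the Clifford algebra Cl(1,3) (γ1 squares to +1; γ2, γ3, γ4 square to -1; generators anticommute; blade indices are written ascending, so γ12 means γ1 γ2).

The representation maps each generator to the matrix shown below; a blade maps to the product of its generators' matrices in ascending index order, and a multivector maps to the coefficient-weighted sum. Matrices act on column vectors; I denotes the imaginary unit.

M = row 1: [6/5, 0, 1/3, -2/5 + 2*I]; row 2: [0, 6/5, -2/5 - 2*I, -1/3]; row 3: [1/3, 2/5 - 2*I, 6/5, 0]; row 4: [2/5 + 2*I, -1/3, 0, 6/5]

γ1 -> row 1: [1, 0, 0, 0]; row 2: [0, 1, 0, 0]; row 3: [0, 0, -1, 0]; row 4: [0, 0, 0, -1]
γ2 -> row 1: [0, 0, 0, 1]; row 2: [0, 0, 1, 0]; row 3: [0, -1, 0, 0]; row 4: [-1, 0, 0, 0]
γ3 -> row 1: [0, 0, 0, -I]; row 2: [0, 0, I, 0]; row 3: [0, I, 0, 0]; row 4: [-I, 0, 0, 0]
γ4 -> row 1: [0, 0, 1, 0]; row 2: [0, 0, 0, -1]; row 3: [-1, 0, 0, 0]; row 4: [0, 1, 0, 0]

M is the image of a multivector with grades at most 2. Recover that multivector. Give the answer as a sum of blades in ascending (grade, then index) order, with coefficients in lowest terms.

Method: the blade images are trace-orthogonal — tr(rho(e_A) rho(e_B)^-1) = 4 if A = B and 0 otherwise — and rho(e_A)^-1 = (e_A)^2 * rho(e_A) with (e_A)^2 = +1 or -1, so the coefficient of e_A in the preimage is (e_A)^2 * tr(M rho(e_A))/4.
Nonzero projections over blades of grade <= 2: 1: (1)^2 = +1, tr(M 1) = 24/5, coefficient 6/5; γ2: (γ2)^2 = -1, tr(M rho(γ2)) = 8/5, coefficient -2/5; γ3: (γ3)^2 = -1, tr(M rho(γ3)) = 8, coefficient -2; γ14: (γ14)^2 = +1, tr(M rho(γ14)) = 4/3, coefficient 1/3. Every other blade of grade <= 2 projects to 0.
Answer: 6/5 - 2/5*γ2 - 2*γ3 + 1/3*γ14


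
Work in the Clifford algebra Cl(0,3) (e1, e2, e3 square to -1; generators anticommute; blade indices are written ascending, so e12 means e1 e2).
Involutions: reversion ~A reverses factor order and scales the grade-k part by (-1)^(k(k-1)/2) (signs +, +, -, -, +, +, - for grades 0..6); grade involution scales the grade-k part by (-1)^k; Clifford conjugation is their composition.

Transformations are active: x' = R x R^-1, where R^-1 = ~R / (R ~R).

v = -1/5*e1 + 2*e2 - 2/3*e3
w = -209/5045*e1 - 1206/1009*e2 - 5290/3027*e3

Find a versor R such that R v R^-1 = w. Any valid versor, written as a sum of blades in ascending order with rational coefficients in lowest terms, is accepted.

Construction: equal norms (both -1009/225) license R = v + w = -1218/5045*e1 + 812/1009*e2 - 2436/1009*e3 — nothing changes along that direction, while (v - w)/2 changes sign, so v maps onto w.
Answer: -1218/5045*e1 + 812/1009*e2 - 2436/1009*e3


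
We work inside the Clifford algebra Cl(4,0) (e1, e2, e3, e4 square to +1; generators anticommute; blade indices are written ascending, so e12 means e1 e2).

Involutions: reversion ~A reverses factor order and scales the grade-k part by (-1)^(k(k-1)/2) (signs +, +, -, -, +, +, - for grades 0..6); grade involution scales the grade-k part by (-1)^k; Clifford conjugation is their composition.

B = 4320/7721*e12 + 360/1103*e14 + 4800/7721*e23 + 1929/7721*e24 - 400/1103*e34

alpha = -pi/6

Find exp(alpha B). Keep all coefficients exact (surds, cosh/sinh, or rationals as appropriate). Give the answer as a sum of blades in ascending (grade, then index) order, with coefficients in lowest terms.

B^2 term by term: the squares give (4320/7721)^2*(e12)^2 + (360/1103)^2*(e14)^2 + (4800/7721)^2*(e23)^2 + (1929/7721)^2*(e24)^2 + (-400/1103)^2*(e34)^2 = 18662400/59613841*(-1) + 129600/1216609*(-1) + 23040000/59613841*(-1) + 3721041/59613841*(-1) + 160000/1216609*(-1) = -1 (each basis 2-blade squares to minus the product of its generators' squares); cross terms between blades sharing an index anticommute and cancel; the commuting (index-disjoint) pairs give grade-4 terms 2*c*c'*(blade product), which cancel blade by blade — e1234: -3456000/8516263 + 3456000/8516263 = 0 — confirming B is simple. So B^2 = -1.
B^2 = -1 — circular case — the even/odd split gives cos and sin: l = 1, alpha*l = -pi/6, so exp(alpha B) = cos(-pi/6) + (sin(-pi/6)/1)*B = sqrt(3)/2 + (-1/2)*B.
Answer: sqrt(3)/2 - 2160/7721*e12 - 180/1103*e14 - 2400/7721*e23 - 1929/15442*e24 + 200/1103*e34


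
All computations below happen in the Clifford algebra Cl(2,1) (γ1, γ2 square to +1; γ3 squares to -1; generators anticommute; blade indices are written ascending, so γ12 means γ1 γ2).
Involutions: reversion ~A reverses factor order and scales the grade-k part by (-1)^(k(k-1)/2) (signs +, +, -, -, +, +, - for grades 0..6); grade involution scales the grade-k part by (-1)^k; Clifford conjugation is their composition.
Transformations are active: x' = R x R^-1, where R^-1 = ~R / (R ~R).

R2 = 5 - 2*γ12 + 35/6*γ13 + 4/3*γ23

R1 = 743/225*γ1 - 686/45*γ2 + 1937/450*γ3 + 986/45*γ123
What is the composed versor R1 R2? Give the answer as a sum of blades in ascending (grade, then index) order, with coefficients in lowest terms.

Distribute over the terms of R1 (each basis-blade product reordered to ascending indices, repeated generators contracted through their squares):
(743/225*γ1) R2 = 743/45*γ1 - 1486/225*γ2 + 5201/270*γ3 + 2972/675*γ123
(-686/45*γ2) R2 = -1372/45*γ1 - 686/9*γ2 - 2744/135*γ3 + 2401/27*γ123
(1937/450*γ3) R2 = 13559/540*γ1 + 3874/675*γ2 + 1937/90*γ3 - 1937/225*γ123
(986/45*γ123) R2 = 3944/135*γ1 - 3451/27*γ2 + 1972/45*γ3 + 986/9*γ123
Summing the partial products and collecting blades:
Answer: 21787/540*γ1 - 46103/225*γ2 + 8678/135*γ3 + 43712/225*γ123


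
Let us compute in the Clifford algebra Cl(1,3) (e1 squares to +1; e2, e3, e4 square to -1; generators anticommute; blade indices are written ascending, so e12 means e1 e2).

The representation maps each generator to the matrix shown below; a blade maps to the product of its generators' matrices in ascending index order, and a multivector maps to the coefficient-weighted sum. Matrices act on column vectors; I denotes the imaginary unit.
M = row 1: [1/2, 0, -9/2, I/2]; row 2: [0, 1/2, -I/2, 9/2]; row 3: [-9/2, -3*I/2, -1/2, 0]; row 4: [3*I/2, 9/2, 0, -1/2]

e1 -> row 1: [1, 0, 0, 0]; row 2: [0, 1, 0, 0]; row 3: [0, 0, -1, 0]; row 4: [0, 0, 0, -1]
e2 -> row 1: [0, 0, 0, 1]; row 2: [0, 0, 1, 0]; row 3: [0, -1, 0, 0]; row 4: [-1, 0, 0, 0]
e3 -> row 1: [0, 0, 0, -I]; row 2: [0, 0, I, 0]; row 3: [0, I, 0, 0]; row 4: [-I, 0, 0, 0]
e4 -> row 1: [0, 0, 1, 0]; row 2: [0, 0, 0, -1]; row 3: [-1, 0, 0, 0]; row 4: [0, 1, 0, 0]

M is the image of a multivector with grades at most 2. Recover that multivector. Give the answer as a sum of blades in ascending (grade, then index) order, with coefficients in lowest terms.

Method: the blade images are trace-orthogonal — tr(rho(e_A) rho(e_B)^-1) = 4 if A = B and 0 otherwise — and rho(e_A)^-1 = (e_A)^2 * rho(e_A) with (e_A)^2 = +1 or -1, so the coefficient of e_A in the preimage is (e_A)^2 * tr(M rho(e_A))/4.
Nonzero projections over blades of grade <= 2: e1: (e1)^2 = +1, tr(M rho(e1)) = 2, coefficient 1/2; e3: (e3)^2 = -1, tr(M rho(e3)) = 4, coefficient -1; e13: (e13)^2 = +1, tr(M rho(e13)) = 2, coefficient 1/2; e14: (e14)^2 = +1, tr(M rho(e14)) = -18, coefficient -9/2. Every other blade of grade <= 2 projects to 0.
Answer: 1/2*e1 - e3 + 1/2*e13 - 9/2*e14


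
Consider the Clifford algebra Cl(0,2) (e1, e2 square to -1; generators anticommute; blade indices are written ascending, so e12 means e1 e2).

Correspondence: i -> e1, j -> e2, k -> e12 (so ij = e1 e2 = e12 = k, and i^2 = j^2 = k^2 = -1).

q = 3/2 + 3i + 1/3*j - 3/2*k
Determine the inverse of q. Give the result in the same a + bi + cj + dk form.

In blades: q = 3/2 + 3*e1 + 1/3*e2 - 3/2*e12.
With qbar = 3/2 - 3*e1 - 1/3*e2 + 3/2*e12 (scalar fixed, mapped units negated), q qbar = 245/18 (the sum of squared coefficients), so q^-1 = qbar / (245/18) = 27/245 - 54/245*e1 - 6/245*e2 + 27/245*e12; translating back:
Answer: 27/245 - 54/245*i - 6/245*j + 27/245*k


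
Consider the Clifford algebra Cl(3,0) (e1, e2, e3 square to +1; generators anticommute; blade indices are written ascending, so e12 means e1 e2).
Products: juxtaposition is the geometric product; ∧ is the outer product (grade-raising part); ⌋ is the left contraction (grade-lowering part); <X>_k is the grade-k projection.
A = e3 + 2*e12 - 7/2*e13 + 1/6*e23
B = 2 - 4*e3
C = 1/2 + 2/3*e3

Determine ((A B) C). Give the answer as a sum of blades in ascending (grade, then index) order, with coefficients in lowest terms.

step 1: -4 + 14*e1 - 2/3*e2 + 2*e3 + 4*e12 - 7*e13 + 1/3*e23 - 8*e123
step 2: -2/3 + 7/3*e1 - 1/9*e2 - 5/3*e3 - 10/3*e12 + 35/6*e13 - 5/18*e23 - 4/3*e123
Answer: -2/3 + 7/3*e1 - 1/9*e2 - 5/3*e3 - 10/3*e12 + 35/6*e13 - 5/18*e23 - 4/3*e123


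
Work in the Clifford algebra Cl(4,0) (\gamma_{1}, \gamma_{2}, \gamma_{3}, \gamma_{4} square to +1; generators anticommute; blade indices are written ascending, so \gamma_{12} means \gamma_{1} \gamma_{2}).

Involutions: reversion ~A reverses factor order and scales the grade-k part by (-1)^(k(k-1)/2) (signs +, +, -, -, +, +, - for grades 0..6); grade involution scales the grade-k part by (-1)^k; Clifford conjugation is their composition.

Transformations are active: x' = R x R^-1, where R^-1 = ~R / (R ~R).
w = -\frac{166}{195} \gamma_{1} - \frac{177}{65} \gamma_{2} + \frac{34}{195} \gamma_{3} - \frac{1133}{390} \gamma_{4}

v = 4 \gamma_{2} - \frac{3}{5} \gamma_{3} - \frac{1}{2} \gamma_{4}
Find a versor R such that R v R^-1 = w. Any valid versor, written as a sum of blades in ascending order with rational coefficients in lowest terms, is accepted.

Take R = v + w = -\frac{166}{195} \gamma_{1} + \frac{83}{65} \gamma_{2} - \frac{83}{195} \gamma_{3} - \frac{664}{195} \gamma_{4}. Because q(v) = q(w) = \frac{1661}{100}, conjugation by R sends v exactly to w.
Answer: -\frac{166}{195} \gamma_{1} + \frac{83}{65} \gamma_{2} - \frac{83}{195} \gamma_{3} - \frac{664}{195} \gamma_{4}
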